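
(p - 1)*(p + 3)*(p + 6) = p^3 + 8*p^2 + 9*p - 18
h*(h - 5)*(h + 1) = h^3 - 4*h^2 - 5*h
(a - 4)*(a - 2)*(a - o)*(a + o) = a^4 - 6*a^3 - a^2*o^2 + 8*a^2 + 6*a*o^2 - 8*o^2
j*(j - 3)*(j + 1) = j^3 - 2*j^2 - 3*j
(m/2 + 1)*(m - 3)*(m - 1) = m^3/2 - m^2 - 5*m/2 + 3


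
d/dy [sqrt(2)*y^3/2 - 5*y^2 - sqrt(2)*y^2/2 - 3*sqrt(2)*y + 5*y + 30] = 3*sqrt(2)*y^2/2 - 10*y - sqrt(2)*y - 3*sqrt(2) + 5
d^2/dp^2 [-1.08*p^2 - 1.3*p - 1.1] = -2.16000000000000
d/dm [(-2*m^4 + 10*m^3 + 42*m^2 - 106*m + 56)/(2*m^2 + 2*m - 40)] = 2*(-m^5 + m^4 + 45*m^3 - 113*m^2 - 448*m + 516)/(m^4 + 2*m^3 - 39*m^2 - 40*m + 400)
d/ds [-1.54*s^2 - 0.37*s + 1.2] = -3.08*s - 0.37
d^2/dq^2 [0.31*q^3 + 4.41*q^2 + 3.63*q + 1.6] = 1.86*q + 8.82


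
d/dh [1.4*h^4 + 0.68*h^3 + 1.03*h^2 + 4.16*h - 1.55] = 5.6*h^3 + 2.04*h^2 + 2.06*h + 4.16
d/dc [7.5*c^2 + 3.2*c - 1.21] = 15.0*c + 3.2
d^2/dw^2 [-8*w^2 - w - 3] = -16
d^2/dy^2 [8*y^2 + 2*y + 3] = 16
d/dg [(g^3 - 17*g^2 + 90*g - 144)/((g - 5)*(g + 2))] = (g^4 - 6*g^3 - 69*g^2 + 628*g - 1332)/(g^4 - 6*g^3 - 11*g^2 + 60*g + 100)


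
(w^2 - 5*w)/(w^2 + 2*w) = (w - 5)/(w + 2)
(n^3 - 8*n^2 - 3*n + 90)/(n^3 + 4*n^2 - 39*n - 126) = (n - 5)/(n + 7)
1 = 1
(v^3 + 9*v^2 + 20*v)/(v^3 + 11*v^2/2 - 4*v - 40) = 2*v*(v + 5)/(2*v^2 + 3*v - 20)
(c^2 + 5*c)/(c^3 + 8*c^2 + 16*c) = (c + 5)/(c^2 + 8*c + 16)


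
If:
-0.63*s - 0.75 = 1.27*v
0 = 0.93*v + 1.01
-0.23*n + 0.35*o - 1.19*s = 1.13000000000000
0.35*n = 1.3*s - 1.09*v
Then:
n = 7.09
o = 11.28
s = 1.00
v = -1.09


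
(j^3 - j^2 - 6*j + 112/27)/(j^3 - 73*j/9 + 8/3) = (9*j^2 + 15*j - 14)/(3*(3*j^2 + 8*j - 3))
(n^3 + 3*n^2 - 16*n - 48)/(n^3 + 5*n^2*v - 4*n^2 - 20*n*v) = (n^2 + 7*n + 12)/(n*(n + 5*v))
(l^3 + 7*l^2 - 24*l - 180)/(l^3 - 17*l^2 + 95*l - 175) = (l^2 + 12*l + 36)/(l^2 - 12*l + 35)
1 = 1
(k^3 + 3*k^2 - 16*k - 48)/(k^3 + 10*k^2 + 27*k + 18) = (k^2 - 16)/(k^2 + 7*k + 6)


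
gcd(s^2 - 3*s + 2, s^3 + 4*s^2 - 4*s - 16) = s - 2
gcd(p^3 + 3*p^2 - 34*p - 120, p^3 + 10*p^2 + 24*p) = p + 4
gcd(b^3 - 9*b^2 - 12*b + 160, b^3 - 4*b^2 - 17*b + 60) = b^2 - b - 20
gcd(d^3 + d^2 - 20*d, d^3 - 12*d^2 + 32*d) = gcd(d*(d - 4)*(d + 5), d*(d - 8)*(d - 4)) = d^2 - 4*d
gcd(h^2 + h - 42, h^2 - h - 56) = h + 7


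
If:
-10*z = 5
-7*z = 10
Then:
No Solution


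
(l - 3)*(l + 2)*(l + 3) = l^3 + 2*l^2 - 9*l - 18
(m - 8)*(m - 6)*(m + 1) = m^3 - 13*m^2 + 34*m + 48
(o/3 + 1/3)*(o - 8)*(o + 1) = o^3/3 - 2*o^2 - 5*o - 8/3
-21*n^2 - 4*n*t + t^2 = (-7*n + t)*(3*n + t)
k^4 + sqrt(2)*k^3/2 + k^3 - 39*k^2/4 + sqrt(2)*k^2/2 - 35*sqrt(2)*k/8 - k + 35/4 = (k - 5/2)*(k + 7/2)*(k - sqrt(2)/2)*(k + sqrt(2))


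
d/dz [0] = 0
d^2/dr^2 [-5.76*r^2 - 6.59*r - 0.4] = -11.5200000000000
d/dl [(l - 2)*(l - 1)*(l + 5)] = 3*l^2 + 4*l - 13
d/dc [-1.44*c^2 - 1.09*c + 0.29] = -2.88*c - 1.09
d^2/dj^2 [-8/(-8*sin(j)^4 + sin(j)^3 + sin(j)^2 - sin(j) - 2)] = 8*(-1024*sin(j)^8 + 184*sin(j)^7 + 1367*sin(j)^6 - 243*sin(j)^5 + 122*sin(j)^4 + 33*sin(j)^3 - 201*sin(j)^2 + 8*sin(j) + 6)/(8*sin(j)^4 - sin(j)^3 - sin(j)^2 + sin(j) + 2)^3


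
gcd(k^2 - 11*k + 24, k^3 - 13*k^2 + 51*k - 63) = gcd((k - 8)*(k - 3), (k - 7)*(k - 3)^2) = k - 3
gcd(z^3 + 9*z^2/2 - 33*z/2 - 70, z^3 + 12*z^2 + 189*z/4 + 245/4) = z^2 + 17*z/2 + 35/2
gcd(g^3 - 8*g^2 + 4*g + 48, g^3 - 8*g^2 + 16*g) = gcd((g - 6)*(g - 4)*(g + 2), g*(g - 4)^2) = g - 4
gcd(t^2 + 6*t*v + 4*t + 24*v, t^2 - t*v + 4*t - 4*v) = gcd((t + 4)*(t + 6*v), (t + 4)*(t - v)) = t + 4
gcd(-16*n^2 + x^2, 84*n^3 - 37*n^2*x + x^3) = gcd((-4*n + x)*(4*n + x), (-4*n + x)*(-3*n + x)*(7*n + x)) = -4*n + x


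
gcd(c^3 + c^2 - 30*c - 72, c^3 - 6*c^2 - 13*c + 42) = c + 3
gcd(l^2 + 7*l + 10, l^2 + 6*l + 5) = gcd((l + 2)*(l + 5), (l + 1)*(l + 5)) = l + 5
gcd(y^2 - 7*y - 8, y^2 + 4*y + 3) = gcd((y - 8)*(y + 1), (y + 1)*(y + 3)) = y + 1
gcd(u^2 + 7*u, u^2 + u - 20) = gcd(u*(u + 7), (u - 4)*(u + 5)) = 1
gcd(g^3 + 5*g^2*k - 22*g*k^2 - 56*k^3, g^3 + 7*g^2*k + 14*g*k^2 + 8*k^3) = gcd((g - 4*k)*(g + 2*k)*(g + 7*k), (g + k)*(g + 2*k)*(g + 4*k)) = g + 2*k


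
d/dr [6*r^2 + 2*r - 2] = 12*r + 2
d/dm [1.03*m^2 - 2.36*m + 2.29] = 2.06*m - 2.36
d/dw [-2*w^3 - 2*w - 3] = -6*w^2 - 2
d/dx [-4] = 0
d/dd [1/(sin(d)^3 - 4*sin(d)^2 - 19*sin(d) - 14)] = (-3*sin(d)^2 + 8*sin(d) + 19)*cos(d)/((sin(d) - 7)^2*(sin(d) + 1)^2*(sin(d) + 2)^2)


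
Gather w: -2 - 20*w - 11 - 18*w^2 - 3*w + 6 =-18*w^2 - 23*w - 7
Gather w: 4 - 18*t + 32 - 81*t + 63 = 99 - 99*t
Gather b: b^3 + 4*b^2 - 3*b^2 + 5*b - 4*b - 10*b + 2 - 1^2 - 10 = b^3 + b^2 - 9*b - 9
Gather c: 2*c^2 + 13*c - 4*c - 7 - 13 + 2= 2*c^2 + 9*c - 18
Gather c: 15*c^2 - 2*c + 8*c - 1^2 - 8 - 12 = 15*c^2 + 6*c - 21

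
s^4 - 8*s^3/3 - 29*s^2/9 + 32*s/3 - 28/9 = (s - 7/3)*(s - 2)*(s - 1/3)*(s + 2)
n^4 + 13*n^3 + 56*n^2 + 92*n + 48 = (n + 1)*(n + 2)*(n + 4)*(n + 6)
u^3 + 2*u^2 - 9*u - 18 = (u - 3)*(u + 2)*(u + 3)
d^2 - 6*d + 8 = (d - 4)*(d - 2)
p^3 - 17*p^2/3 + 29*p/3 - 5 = (p - 3)*(p - 5/3)*(p - 1)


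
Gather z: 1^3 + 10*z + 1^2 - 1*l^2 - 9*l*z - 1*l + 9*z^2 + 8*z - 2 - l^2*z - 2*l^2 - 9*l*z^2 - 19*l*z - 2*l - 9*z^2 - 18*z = -3*l^2 - 9*l*z^2 - 3*l + z*(-l^2 - 28*l)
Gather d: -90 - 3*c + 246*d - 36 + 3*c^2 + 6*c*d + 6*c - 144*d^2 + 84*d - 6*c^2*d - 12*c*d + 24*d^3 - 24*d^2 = 3*c^2 + 3*c + 24*d^3 - 168*d^2 + d*(-6*c^2 - 6*c + 330) - 126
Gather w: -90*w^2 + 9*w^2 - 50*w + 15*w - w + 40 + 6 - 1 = -81*w^2 - 36*w + 45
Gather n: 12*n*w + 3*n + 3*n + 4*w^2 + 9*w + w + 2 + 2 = n*(12*w + 6) + 4*w^2 + 10*w + 4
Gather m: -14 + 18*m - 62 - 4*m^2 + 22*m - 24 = -4*m^2 + 40*m - 100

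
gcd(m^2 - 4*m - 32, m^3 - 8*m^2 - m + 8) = m - 8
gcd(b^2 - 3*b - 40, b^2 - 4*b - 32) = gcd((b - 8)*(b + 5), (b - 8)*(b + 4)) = b - 8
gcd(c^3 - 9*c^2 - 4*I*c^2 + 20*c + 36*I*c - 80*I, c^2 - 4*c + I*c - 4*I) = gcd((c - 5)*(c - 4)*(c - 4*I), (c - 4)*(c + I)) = c - 4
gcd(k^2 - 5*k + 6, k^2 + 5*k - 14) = k - 2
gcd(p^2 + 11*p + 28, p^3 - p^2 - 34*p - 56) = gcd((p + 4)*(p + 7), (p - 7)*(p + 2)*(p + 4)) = p + 4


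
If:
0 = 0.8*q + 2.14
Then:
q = -2.68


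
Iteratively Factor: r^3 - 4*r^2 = (r - 4)*(r^2) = r*(r - 4)*(r)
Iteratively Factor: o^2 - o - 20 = (o - 5)*(o + 4)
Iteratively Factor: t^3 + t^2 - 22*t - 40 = (t + 4)*(t^2 - 3*t - 10) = (t - 5)*(t + 4)*(t + 2)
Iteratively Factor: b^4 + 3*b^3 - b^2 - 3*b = (b - 1)*(b^3 + 4*b^2 + 3*b) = (b - 1)*(b + 3)*(b^2 + b) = b*(b - 1)*(b + 3)*(b + 1)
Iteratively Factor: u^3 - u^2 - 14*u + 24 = (u + 4)*(u^2 - 5*u + 6) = (u - 2)*(u + 4)*(u - 3)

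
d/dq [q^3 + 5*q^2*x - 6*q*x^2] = 3*q^2 + 10*q*x - 6*x^2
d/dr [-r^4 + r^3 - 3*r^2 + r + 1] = -4*r^3 + 3*r^2 - 6*r + 1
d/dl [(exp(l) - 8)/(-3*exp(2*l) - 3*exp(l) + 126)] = ((exp(l) - 8)*(2*exp(l) + 1) - exp(2*l) - exp(l) + 42)*exp(l)/(3*(exp(2*l) + exp(l) - 42)^2)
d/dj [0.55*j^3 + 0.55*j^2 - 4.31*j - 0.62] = 1.65*j^2 + 1.1*j - 4.31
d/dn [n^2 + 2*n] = 2*n + 2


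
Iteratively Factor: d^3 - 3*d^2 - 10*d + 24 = (d - 2)*(d^2 - d - 12) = (d - 2)*(d + 3)*(d - 4)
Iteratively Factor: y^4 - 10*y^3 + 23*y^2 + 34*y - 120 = (y - 3)*(y^3 - 7*y^2 + 2*y + 40) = (y - 3)*(y + 2)*(y^2 - 9*y + 20) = (y - 4)*(y - 3)*(y + 2)*(y - 5)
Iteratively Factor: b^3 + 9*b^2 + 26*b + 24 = (b + 2)*(b^2 + 7*b + 12) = (b + 2)*(b + 4)*(b + 3)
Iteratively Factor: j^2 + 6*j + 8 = (j + 2)*(j + 4)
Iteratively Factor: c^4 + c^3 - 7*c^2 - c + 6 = (c - 2)*(c^3 + 3*c^2 - c - 3) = (c - 2)*(c + 1)*(c^2 + 2*c - 3) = (c - 2)*(c - 1)*(c + 1)*(c + 3)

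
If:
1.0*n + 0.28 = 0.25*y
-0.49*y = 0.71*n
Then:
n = -0.21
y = 0.30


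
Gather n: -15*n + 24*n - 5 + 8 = 9*n + 3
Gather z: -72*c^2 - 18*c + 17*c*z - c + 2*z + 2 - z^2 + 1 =-72*c^2 - 19*c - z^2 + z*(17*c + 2) + 3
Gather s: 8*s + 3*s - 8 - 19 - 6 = 11*s - 33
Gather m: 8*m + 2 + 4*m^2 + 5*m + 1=4*m^2 + 13*m + 3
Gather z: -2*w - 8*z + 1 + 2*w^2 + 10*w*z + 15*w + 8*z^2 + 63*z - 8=2*w^2 + 13*w + 8*z^2 + z*(10*w + 55) - 7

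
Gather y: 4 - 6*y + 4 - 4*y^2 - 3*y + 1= -4*y^2 - 9*y + 9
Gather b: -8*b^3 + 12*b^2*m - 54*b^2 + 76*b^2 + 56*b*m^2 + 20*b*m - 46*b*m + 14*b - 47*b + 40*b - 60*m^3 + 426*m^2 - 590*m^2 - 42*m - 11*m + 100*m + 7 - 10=-8*b^3 + b^2*(12*m + 22) + b*(56*m^2 - 26*m + 7) - 60*m^3 - 164*m^2 + 47*m - 3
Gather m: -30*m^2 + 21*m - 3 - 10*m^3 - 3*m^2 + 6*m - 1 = -10*m^3 - 33*m^2 + 27*m - 4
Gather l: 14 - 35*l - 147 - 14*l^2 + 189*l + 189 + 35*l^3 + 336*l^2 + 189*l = 35*l^3 + 322*l^2 + 343*l + 56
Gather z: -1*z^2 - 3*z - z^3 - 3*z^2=-z^3 - 4*z^2 - 3*z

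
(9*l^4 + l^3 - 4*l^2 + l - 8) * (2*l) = 18*l^5 + 2*l^4 - 8*l^3 + 2*l^2 - 16*l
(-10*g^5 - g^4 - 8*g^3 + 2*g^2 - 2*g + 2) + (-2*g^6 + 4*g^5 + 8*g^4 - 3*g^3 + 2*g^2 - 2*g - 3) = -2*g^6 - 6*g^5 + 7*g^4 - 11*g^3 + 4*g^2 - 4*g - 1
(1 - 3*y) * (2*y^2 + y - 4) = -6*y^3 - y^2 + 13*y - 4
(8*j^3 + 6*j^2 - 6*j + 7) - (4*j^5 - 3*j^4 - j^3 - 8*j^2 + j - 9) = -4*j^5 + 3*j^4 + 9*j^3 + 14*j^2 - 7*j + 16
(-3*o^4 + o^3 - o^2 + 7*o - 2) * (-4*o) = 12*o^5 - 4*o^4 + 4*o^3 - 28*o^2 + 8*o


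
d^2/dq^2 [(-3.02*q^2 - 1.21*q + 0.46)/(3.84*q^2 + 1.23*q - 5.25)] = (-7.15622399999998*q^3 - 324.601344*q^2 - 133.325568*q - 162.165582)/(56.623104*q^6 + 54.411264*q^5 - 214.814592*q^4 - 146.919933*q^3 + 293.691825*q^2 + 101.705625*q - 144.703125)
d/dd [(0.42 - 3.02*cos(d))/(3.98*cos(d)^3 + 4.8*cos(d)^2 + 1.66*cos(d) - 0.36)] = (-24.0392*cos(d)^3 - 9.4812*cos(d)^2 + 4.032*cos(d) - 0.39)*sin(d)/(15.8404*cos(d)^6 + 38.208*cos(d)^5 + 36.2536*cos(d)^4 + 13.0704*cos(d)^3 - 0.7004*cos(d)^2 - 1.1952*cos(d) + 0.1296)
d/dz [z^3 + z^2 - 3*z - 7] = 3*z^2 + 2*z - 3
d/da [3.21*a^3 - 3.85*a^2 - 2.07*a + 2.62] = 9.63*a^2 - 7.7*a - 2.07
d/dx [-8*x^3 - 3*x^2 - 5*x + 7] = -24*x^2 - 6*x - 5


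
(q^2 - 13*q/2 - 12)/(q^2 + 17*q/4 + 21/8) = 4*(2*q^2 - 13*q - 24)/(8*q^2 + 34*q + 21)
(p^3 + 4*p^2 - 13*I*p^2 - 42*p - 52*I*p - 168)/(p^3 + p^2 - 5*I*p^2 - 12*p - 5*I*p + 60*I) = (p^2 - 13*I*p - 42)/(p^2 - p*(3 + 5*I) + 15*I)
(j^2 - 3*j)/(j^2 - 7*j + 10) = j*(j - 3)/(j^2 - 7*j + 10)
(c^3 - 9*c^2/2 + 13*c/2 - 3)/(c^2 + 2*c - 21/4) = 2*(c^2 - 3*c + 2)/(2*c + 7)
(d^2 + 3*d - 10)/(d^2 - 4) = (d + 5)/(d + 2)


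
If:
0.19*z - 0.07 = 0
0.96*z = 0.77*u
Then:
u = 0.46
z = 0.37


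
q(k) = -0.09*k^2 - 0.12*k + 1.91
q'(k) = -0.18*k - 0.12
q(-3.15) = 1.39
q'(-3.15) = 0.45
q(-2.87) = 1.51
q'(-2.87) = 0.40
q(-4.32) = 0.75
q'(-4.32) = 0.66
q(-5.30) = 0.02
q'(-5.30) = 0.83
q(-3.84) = 1.04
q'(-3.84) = 0.57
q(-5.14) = 0.15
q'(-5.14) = 0.81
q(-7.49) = -2.24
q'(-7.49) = 1.23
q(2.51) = 1.04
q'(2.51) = -0.57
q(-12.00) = -9.61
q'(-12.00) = 2.04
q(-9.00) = -4.30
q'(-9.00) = 1.50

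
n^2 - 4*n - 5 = (n - 5)*(n + 1)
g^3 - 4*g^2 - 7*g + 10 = (g - 5)*(g - 1)*(g + 2)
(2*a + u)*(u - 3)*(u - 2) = 2*a*u^2 - 10*a*u + 12*a + u^3 - 5*u^2 + 6*u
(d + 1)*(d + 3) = d^2 + 4*d + 3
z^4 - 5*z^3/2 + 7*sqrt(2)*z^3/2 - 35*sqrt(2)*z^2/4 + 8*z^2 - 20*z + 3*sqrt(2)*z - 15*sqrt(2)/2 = (z - 5/2)*(z + sqrt(2))^2*(z + 3*sqrt(2)/2)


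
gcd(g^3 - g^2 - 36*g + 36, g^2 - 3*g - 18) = g - 6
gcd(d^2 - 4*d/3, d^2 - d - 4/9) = d - 4/3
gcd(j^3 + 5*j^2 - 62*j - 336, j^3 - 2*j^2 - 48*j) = j^2 - 2*j - 48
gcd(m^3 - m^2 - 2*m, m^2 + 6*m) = m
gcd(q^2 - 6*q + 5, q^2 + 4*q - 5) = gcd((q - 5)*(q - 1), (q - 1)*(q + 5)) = q - 1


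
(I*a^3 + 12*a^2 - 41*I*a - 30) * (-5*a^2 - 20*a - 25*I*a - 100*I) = -5*I*a^5 - 35*a^4 - 20*I*a^4 - 140*a^3 - 95*I*a^3 - 875*a^2 - 380*I*a^2 - 3500*a + 750*I*a + 3000*I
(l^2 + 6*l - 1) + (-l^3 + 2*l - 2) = -l^3 + l^2 + 8*l - 3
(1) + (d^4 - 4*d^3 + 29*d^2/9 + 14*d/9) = d^4 - 4*d^3 + 29*d^2/9 + 14*d/9 + 1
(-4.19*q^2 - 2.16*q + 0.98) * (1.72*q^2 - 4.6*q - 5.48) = -7.2068*q^4 + 15.5588*q^3 + 34.5828*q^2 + 7.3288*q - 5.3704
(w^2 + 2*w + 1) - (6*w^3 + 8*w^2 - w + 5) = -6*w^3 - 7*w^2 + 3*w - 4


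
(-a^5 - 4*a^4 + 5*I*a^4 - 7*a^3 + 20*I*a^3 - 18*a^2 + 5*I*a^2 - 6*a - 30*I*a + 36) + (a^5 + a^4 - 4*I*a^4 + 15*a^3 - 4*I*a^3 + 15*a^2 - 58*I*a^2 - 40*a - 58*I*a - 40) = -3*a^4 + I*a^4 + 8*a^3 + 16*I*a^3 - 3*a^2 - 53*I*a^2 - 46*a - 88*I*a - 4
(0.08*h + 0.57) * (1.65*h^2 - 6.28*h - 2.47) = 0.132*h^3 + 0.4381*h^2 - 3.7772*h - 1.4079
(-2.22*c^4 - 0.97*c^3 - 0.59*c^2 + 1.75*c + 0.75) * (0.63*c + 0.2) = -1.3986*c^5 - 1.0551*c^4 - 0.5657*c^3 + 0.9845*c^2 + 0.8225*c + 0.15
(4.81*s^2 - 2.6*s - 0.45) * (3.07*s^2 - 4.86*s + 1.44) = 14.7667*s^4 - 31.3586*s^3 + 18.1809*s^2 - 1.557*s - 0.648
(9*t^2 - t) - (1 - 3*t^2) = 12*t^2 - t - 1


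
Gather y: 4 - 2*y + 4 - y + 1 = 9 - 3*y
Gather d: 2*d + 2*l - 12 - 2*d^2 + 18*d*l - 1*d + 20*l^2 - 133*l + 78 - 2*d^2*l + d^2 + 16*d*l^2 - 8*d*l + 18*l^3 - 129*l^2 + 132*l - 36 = d^2*(-2*l - 1) + d*(16*l^2 + 10*l + 1) + 18*l^3 - 109*l^2 + l + 30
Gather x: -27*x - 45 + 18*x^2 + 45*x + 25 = 18*x^2 + 18*x - 20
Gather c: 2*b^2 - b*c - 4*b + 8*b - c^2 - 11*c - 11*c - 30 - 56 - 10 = 2*b^2 + 4*b - c^2 + c*(-b - 22) - 96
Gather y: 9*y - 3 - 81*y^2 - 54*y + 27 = -81*y^2 - 45*y + 24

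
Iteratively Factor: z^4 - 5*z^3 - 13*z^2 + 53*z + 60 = (z - 4)*(z^3 - z^2 - 17*z - 15) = (z - 4)*(z + 3)*(z^2 - 4*z - 5) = (z - 5)*(z - 4)*(z + 3)*(z + 1)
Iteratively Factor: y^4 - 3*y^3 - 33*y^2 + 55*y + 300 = (y + 4)*(y^3 - 7*y^2 - 5*y + 75) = (y - 5)*(y + 4)*(y^2 - 2*y - 15) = (y - 5)^2*(y + 4)*(y + 3)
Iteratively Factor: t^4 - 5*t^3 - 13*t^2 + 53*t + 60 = (t - 5)*(t^3 - 13*t - 12) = (t - 5)*(t - 4)*(t^2 + 4*t + 3) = (t - 5)*(t - 4)*(t + 3)*(t + 1)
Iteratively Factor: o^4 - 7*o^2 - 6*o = (o + 2)*(o^3 - 2*o^2 - 3*o) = (o + 1)*(o + 2)*(o^2 - 3*o) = o*(o + 1)*(o + 2)*(o - 3)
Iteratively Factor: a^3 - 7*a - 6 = (a - 3)*(a^2 + 3*a + 2) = (a - 3)*(a + 2)*(a + 1)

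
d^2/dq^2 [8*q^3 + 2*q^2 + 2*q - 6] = 48*q + 4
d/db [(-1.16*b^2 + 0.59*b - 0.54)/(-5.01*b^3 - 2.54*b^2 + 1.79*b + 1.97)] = (-5.8116*b^4 + 5.9118*b^3 - 8.694*b^2 - 7.3136*b + 2.1289)/(25.1001*b^6 + 25.4508*b^5 - 11.4842*b^4 - 28.8326*b^3 - 6.8035*b^2 + 7.0526*b + 3.8809)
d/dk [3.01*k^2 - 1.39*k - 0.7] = 6.02*k - 1.39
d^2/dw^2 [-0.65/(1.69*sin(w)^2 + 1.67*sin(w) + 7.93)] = (7.42586*sin(w)^4 + 5.503485*sin(w)^3 - 44.170425*sin(w)^2 - 19.614985*sin(w) + 13.79664)/(1.69*sin(w)^2 + 1.67*sin(w) + 7.93)^3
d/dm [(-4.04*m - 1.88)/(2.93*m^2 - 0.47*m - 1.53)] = (11.8372*m^2 + 11.0168*m + 5.2976)/(8.5849*m^4 - 2.7542*m^3 - 8.7449*m^2 + 1.4382*m + 2.3409)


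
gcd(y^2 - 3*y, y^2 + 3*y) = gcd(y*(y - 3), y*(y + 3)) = y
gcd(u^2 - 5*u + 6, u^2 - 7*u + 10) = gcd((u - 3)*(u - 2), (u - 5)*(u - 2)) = u - 2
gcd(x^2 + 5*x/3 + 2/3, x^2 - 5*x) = 1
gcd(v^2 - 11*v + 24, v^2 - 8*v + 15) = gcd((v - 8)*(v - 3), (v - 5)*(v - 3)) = v - 3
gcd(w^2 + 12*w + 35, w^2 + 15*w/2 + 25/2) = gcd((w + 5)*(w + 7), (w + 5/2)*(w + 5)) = w + 5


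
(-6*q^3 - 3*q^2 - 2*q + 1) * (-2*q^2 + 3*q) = 12*q^5 - 12*q^4 - 5*q^3 - 8*q^2 + 3*q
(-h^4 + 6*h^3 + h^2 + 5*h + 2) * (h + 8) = -h^5 - 2*h^4 + 49*h^3 + 13*h^2 + 42*h + 16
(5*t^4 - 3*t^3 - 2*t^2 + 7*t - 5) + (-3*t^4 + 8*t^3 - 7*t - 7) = 2*t^4 + 5*t^3 - 2*t^2 - 12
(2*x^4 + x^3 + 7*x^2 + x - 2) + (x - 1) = 2*x^4 + x^3 + 7*x^2 + 2*x - 3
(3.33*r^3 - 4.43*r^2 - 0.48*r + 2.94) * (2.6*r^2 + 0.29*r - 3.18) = 8.658*r^5 - 10.5523*r^4 - 13.1221*r^3 + 21.5922*r^2 + 2.379*r - 9.3492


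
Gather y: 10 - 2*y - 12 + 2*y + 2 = 0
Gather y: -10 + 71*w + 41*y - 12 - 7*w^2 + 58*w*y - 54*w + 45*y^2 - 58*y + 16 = -7*w^2 + 17*w + 45*y^2 + y*(58*w - 17) - 6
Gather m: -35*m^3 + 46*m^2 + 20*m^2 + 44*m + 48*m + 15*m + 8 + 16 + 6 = -35*m^3 + 66*m^2 + 107*m + 30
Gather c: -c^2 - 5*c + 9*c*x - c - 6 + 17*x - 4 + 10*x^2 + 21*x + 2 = -c^2 + c*(9*x - 6) + 10*x^2 + 38*x - 8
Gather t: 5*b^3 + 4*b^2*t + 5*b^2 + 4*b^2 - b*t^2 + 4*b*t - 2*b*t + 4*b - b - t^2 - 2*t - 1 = 5*b^3 + 9*b^2 + 3*b + t^2*(-b - 1) + t*(4*b^2 + 2*b - 2) - 1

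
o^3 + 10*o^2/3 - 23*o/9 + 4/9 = (o - 1/3)^2*(o + 4)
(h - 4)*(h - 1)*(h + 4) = h^3 - h^2 - 16*h + 16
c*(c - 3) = c^2 - 3*c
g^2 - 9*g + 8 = (g - 8)*(g - 1)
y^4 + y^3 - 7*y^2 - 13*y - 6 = (y - 3)*(y + 1)^2*(y + 2)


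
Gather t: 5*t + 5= 5*t + 5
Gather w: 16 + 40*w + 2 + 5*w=45*w + 18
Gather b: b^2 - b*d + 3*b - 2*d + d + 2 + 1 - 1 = b^2 + b*(3 - d) - d + 2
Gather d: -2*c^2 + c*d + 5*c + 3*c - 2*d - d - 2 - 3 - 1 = -2*c^2 + 8*c + d*(c - 3) - 6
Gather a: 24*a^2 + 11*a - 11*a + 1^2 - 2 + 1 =24*a^2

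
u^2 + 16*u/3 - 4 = (u - 2/3)*(u + 6)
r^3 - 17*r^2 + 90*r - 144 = (r - 8)*(r - 6)*(r - 3)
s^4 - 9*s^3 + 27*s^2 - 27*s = s*(s - 3)^3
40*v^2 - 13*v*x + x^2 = (-8*v + x)*(-5*v + x)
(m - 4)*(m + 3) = m^2 - m - 12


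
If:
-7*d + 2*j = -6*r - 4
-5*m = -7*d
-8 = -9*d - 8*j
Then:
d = 24*r/37 + 24/37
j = 10/37 - 27*r/37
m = 168*r/185 + 168/185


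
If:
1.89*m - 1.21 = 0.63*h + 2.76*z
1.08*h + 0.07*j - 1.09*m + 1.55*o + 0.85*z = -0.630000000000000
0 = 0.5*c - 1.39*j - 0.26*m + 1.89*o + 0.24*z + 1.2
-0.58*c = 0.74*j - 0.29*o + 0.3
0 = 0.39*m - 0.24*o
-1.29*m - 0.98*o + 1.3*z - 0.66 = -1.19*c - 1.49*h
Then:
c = -0.44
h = 0.73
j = -0.34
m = -0.44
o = -0.71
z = -0.91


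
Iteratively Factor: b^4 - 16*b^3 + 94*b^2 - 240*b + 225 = (b - 3)*(b^3 - 13*b^2 + 55*b - 75) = (b - 5)*(b - 3)*(b^2 - 8*b + 15) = (b - 5)*(b - 3)^2*(b - 5)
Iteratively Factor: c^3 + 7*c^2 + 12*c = (c)*(c^2 + 7*c + 12) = c*(c + 3)*(c + 4)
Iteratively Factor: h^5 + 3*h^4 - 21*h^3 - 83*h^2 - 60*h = (h + 4)*(h^4 - h^3 - 17*h^2 - 15*h) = (h + 1)*(h + 4)*(h^3 - 2*h^2 - 15*h) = (h - 5)*(h + 1)*(h + 4)*(h^2 + 3*h) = h*(h - 5)*(h + 1)*(h + 4)*(h + 3)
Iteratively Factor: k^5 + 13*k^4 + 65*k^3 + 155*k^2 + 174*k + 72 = (k + 1)*(k^4 + 12*k^3 + 53*k^2 + 102*k + 72) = (k + 1)*(k + 2)*(k^3 + 10*k^2 + 33*k + 36) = (k + 1)*(k + 2)*(k + 4)*(k^2 + 6*k + 9) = (k + 1)*(k + 2)*(k + 3)*(k + 4)*(k + 3)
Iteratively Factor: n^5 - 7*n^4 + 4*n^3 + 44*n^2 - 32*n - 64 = (n - 2)*(n^4 - 5*n^3 - 6*n^2 + 32*n + 32) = (n - 4)*(n - 2)*(n^3 - n^2 - 10*n - 8) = (n - 4)^2*(n - 2)*(n^2 + 3*n + 2) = (n - 4)^2*(n - 2)*(n + 1)*(n + 2)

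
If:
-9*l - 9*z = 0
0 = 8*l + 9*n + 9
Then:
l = -z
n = 8*z/9 - 1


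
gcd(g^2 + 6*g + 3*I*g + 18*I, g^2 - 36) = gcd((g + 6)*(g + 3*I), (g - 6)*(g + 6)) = g + 6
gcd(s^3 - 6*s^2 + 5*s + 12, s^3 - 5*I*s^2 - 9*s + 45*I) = s - 3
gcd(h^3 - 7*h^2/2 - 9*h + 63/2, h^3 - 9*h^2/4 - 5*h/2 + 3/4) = h - 3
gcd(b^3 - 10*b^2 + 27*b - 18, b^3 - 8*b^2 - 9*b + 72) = b - 3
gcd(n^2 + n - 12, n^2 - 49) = 1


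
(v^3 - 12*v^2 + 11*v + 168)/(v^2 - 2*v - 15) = (v^2 - 15*v + 56)/(v - 5)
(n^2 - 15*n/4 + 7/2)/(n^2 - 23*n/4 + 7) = (n - 2)/(n - 4)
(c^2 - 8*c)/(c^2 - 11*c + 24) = c/(c - 3)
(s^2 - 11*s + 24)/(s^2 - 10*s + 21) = (s - 8)/(s - 7)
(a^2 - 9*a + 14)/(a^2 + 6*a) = (a^2 - 9*a + 14)/(a*(a + 6))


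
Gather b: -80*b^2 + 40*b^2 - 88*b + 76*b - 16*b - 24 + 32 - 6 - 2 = -40*b^2 - 28*b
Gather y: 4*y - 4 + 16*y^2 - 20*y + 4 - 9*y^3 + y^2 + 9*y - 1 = -9*y^3 + 17*y^2 - 7*y - 1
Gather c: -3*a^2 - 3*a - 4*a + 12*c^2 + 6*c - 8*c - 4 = -3*a^2 - 7*a + 12*c^2 - 2*c - 4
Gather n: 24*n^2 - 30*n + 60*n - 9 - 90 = 24*n^2 + 30*n - 99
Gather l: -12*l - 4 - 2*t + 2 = -12*l - 2*t - 2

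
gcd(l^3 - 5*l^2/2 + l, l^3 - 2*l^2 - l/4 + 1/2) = l^2 - 5*l/2 + 1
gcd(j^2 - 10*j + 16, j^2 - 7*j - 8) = j - 8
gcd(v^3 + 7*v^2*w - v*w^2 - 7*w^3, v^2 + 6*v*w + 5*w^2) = v + w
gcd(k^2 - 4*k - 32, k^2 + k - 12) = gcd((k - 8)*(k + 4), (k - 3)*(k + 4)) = k + 4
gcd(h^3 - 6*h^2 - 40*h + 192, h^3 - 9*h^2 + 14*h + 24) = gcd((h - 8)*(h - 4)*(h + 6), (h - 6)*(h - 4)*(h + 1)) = h - 4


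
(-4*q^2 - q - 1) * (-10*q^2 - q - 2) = 40*q^4 + 14*q^3 + 19*q^2 + 3*q + 2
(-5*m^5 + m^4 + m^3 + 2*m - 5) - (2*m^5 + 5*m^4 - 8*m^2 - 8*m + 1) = -7*m^5 - 4*m^4 + m^3 + 8*m^2 + 10*m - 6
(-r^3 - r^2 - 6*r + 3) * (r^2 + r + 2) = -r^5 - 2*r^4 - 9*r^3 - 5*r^2 - 9*r + 6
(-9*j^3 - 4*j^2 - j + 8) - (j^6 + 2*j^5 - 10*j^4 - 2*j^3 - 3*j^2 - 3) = -j^6 - 2*j^5 + 10*j^4 - 7*j^3 - j^2 - j + 11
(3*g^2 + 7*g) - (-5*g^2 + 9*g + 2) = 8*g^2 - 2*g - 2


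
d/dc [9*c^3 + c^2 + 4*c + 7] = 27*c^2 + 2*c + 4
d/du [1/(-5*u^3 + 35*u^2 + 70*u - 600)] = (3*u^2 - 14*u - 14)/(5*(u^3 - 7*u^2 - 14*u + 120)^2)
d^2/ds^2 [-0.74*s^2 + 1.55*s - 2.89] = -1.48000000000000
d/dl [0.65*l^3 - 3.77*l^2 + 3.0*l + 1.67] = 1.95*l^2 - 7.54*l + 3.0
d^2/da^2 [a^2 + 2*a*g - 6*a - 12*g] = 2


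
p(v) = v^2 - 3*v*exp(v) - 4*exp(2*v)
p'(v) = -3*v*exp(v) + 2*v - 8*exp(2*v) - 3*exp(v)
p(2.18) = -366.13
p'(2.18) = -706.09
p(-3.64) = 13.53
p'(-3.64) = -7.08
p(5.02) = -93956.59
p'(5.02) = -186127.51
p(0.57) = -15.21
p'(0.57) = -32.20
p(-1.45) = 2.90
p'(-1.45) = -3.02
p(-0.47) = -0.46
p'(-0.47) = -5.06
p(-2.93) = 9.04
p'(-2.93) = -5.57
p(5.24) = -145324.07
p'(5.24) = -288292.68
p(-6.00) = 36.04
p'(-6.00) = -11.96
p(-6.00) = 36.04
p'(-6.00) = -11.96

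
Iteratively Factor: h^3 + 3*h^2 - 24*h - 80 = (h - 5)*(h^2 + 8*h + 16) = (h - 5)*(h + 4)*(h + 4)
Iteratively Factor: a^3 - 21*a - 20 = (a + 1)*(a^2 - a - 20) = (a + 1)*(a + 4)*(a - 5)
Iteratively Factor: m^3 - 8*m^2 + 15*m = (m - 5)*(m^2 - 3*m) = (m - 5)*(m - 3)*(m)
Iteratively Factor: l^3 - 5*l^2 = (l)*(l^2 - 5*l) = l*(l - 5)*(l)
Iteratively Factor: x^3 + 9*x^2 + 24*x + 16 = (x + 4)*(x^2 + 5*x + 4) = (x + 4)^2*(x + 1)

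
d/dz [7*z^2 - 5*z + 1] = 14*z - 5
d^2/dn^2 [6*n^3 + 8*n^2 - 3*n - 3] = 36*n + 16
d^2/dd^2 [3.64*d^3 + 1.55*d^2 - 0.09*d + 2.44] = 21.84*d + 3.1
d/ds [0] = 0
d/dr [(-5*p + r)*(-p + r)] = -6*p + 2*r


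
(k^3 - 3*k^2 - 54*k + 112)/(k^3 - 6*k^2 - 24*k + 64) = (k + 7)/(k + 4)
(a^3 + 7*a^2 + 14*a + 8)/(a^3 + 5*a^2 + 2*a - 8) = (a + 1)/(a - 1)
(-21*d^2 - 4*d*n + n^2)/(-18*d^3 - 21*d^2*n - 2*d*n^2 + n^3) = (7*d - n)/(6*d^2 + 5*d*n - n^2)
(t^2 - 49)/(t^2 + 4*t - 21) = (t - 7)/(t - 3)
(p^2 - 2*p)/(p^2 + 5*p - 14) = p/(p + 7)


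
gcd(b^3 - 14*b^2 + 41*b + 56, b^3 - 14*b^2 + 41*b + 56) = b^3 - 14*b^2 + 41*b + 56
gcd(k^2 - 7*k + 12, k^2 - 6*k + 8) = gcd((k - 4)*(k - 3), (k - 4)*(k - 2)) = k - 4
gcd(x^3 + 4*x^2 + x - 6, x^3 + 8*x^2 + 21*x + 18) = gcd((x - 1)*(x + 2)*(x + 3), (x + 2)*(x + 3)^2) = x^2 + 5*x + 6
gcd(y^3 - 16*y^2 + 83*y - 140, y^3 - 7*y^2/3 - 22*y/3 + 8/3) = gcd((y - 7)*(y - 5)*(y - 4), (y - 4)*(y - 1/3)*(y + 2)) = y - 4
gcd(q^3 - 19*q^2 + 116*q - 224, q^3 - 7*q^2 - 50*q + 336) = q - 8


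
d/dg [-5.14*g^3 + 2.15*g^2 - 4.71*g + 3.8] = -15.42*g^2 + 4.3*g - 4.71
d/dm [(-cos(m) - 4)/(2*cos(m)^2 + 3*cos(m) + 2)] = 2*(sin(m)^2 - 8*cos(m) - 6)*sin(m)/(3*cos(m) + cos(2*m) + 3)^2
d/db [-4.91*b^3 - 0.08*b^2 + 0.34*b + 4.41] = -14.73*b^2 - 0.16*b + 0.34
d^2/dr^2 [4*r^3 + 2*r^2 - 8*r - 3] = 24*r + 4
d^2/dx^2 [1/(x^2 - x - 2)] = 2*(x^2 - x - (2*x - 1)^2 - 2)/(-x^2 + x + 2)^3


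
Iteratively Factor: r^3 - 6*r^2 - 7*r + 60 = (r - 5)*(r^2 - r - 12) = (r - 5)*(r - 4)*(r + 3)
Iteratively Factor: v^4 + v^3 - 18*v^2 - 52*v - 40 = (v + 2)*(v^3 - v^2 - 16*v - 20) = (v + 2)^2*(v^2 - 3*v - 10) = (v - 5)*(v + 2)^2*(v + 2)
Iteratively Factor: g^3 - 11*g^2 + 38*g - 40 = (g - 4)*(g^2 - 7*g + 10) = (g - 5)*(g - 4)*(g - 2)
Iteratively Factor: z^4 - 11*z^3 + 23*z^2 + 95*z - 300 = (z - 5)*(z^3 - 6*z^2 - 7*z + 60) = (z - 5)*(z - 4)*(z^2 - 2*z - 15) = (z - 5)*(z - 4)*(z + 3)*(z - 5)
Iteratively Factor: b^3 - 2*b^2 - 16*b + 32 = (b - 2)*(b^2 - 16) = (b - 4)*(b - 2)*(b + 4)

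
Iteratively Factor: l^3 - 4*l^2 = (l)*(l^2 - 4*l) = l*(l - 4)*(l)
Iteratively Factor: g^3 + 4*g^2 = (g + 4)*(g^2) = g*(g + 4)*(g)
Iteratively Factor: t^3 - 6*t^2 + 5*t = (t - 1)*(t^2 - 5*t) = (t - 5)*(t - 1)*(t)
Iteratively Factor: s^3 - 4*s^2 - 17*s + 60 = (s - 5)*(s^2 + s - 12) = (s - 5)*(s + 4)*(s - 3)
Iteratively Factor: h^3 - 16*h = (h - 4)*(h^2 + 4*h) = h*(h - 4)*(h + 4)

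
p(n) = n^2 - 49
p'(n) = 2*n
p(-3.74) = -35.01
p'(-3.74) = -7.48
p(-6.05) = -12.40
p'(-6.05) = -12.10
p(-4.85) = -25.48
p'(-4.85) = -9.70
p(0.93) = -48.14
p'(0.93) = 1.86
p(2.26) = -43.89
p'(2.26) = 4.52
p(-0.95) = -48.10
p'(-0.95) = -1.90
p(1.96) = -45.16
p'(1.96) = 3.92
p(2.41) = -43.19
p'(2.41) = 4.82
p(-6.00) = -13.00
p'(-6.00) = -12.00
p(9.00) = 32.00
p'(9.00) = 18.00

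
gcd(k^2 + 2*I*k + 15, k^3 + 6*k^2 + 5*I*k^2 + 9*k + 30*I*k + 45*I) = k + 5*I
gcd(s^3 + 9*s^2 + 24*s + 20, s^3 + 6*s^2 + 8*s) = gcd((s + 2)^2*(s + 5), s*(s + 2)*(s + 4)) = s + 2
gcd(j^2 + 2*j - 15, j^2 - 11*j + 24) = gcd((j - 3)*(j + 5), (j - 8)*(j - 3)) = j - 3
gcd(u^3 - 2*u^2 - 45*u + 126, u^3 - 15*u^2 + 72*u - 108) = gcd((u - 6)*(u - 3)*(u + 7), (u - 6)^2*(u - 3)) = u^2 - 9*u + 18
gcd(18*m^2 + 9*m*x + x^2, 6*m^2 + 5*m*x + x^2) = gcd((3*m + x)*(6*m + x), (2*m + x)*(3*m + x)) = 3*m + x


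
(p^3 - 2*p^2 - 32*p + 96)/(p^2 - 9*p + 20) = (p^2 + 2*p - 24)/(p - 5)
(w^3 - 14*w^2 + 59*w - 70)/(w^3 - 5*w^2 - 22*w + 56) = (w - 5)/(w + 4)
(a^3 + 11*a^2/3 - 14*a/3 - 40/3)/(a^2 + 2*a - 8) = a + 5/3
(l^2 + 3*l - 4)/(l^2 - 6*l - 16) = (-l^2 - 3*l + 4)/(-l^2 + 6*l + 16)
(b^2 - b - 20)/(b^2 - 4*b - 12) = (-b^2 + b + 20)/(-b^2 + 4*b + 12)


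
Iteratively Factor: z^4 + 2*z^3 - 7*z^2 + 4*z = (z - 1)*(z^3 + 3*z^2 - 4*z) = (z - 1)^2*(z^2 + 4*z) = (z - 1)^2*(z + 4)*(z)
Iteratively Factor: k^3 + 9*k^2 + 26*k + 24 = (k + 4)*(k^2 + 5*k + 6) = (k + 2)*(k + 4)*(k + 3)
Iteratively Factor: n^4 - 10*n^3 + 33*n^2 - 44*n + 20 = (n - 2)*(n^3 - 8*n^2 + 17*n - 10) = (n - 2)*(n - 1)*(n^2 - 7*n + 10) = (n - 5)*(n - 2)*(n - 1)*(n - 2)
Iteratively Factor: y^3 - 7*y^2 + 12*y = (y)*(y^2 - 7*y + 12) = y*(y - 3)*(y - 4)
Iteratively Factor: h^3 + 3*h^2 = (h)*(h^2 + 3*h) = h^2*(h + 3)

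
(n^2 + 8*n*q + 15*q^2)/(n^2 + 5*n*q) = (n + 3*q)/n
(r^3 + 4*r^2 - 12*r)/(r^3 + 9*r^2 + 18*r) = (r - 2)/(r + 3)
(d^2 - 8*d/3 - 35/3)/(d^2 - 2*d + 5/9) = 3*(3*d^2 - 8*d - 35)/(9*d^2 - 18*d + 5)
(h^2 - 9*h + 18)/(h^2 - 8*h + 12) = (h - 3)/(h - 2)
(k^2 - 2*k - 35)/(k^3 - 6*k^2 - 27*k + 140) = 1/(k - 4)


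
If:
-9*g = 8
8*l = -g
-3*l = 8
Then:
No Solution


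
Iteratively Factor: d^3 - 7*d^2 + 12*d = (d - 4)*(d^2 - 3*d) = (d - 4)*(d - 3)*(d)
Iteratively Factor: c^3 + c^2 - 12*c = (c + 4)*(c^2 - 3*c) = c*(c + 4)*(c - 3)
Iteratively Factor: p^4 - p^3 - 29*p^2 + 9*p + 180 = (p - 3)*(p^3 + 2*p^2 - 23*p - 60) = (p - 3)*(p + 4)*(p^2 - 2*p - 15) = (p - 5)*(p - 3)*(p + 4)*(p + 3)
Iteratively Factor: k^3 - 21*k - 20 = (k + 4)*(k^2 - 4*k - 5) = (k - 5)*(k + 4)*(k + 1)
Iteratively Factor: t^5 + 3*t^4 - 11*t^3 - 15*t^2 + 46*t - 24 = (t + 3)*(t^4 - 11*t^2 + 18*t - 8) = (t - 2)*(t + 3)*(t^3 + 2*t^2 - 7*t + 4) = (t - 2)*(t + 3)*(t + 4)*(t^2 - 2*t + 1) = (t - 2)*(t - 1)*(t + 3)*(t + 4)*(t - 1)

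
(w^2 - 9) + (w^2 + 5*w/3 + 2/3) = 2*w^2 + 5*w/3 - 25/3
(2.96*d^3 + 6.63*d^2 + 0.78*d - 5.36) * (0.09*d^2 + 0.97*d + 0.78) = 0.2664*d^5 + 3.4679*d^4 + 8.8101*d^3 + 5.4456*d^2 - 4.5908*d - 4.1808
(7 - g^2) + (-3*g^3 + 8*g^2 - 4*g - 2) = -3*g^3 + 7*g^2 - 4*g + 5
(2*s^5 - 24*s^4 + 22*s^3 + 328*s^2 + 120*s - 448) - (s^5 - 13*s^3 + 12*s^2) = s^5 - 24*s^4 + 35*s^3 + 316*s^2 + 120*s - 448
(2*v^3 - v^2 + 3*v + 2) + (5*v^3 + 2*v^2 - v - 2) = 7*v^3 + v^2 + 2*v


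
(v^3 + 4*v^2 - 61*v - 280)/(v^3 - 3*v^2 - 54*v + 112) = (v + 5)/(v - 2)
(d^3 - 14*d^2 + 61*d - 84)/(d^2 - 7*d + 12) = d - 7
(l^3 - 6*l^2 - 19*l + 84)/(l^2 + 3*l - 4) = (l^2 - 10*l + 21)/(l - 1)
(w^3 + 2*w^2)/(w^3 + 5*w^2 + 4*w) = w*(w + 2)/(w^2 + 5*w + 4)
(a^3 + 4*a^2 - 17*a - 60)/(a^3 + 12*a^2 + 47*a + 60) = (a - 4)/(a + 4)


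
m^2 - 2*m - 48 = (m - 8)*(m + 6)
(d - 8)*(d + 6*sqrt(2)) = d^2 - 8*d + 6*sqrt(2)*d - 48*sqrt(2)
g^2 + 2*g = g*(g + 2)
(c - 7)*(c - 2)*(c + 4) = c^3 - 5*c^2 - 22*c + 56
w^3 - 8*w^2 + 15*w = w*(w - 5)*(w - 3)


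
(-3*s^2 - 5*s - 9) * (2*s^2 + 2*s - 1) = -6*s^4 - 16*s^3 - 25*s^2 - 13*s + 9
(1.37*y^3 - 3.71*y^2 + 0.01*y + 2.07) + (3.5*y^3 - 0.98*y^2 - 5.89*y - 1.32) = 4.87*y^3 - 4.69*y^2 - 5.88*y + 0.75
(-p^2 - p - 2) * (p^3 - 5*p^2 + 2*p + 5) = -p^5 + 4*p^4 + p^3 + 3*p^2 - 9*p - 10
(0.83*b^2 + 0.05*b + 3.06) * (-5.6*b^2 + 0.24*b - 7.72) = -4.648*b^4 - 0.0808*b^3 - 23.5316*b^2 + 0.3484*b - 23.6232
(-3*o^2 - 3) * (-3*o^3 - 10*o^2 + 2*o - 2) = 9*o^5 + 30*o^4 + 3*o^3 + 36*o^2 - 6*o + 6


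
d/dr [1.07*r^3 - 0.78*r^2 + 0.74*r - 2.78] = 3.21*r^2 - 1.56*r + 0.74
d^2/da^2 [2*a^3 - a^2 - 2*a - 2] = 12*a - 2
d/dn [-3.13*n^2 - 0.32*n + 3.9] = -6.26*n - 0.32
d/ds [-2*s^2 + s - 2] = 1 - 4*s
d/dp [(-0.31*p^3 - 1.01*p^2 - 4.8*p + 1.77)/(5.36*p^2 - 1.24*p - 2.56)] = (-1.6616*p^4 + 0.768800000000001*p^3 + 29.3612*p^2 - 13.8032*p + 14.4828)/(28.7296*p^4 - 13.2928*p^3 - 25.9056*p^2 + 6.3488*p + 6.5536)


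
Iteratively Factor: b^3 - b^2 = (b)*(b^2 - b) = b*(b - 1)*(b)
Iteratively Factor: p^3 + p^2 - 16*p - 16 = (p + 4)*(p^2 - 3*p - 4) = (p - 4)*(p + 4)*(p + 1)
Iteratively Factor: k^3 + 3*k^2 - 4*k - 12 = (k - 2)*(k^2 + 5*k + 6) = (k - 2)*(k + 3)*(k + 2)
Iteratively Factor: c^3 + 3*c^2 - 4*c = (c)*(c^2 + 3*c - 4) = c*(c + 4)*(c - 1)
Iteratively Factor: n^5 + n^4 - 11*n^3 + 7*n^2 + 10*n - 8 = (n + 4)*(n^4 - 3*n^3 + n^2 + 3*n - 2) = (n - 1)*(n + 4)*(n^3 - 2*n^2 - n + 2) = (n - 2)*(n - 1)*(n + 4)*(n^2 - 1) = (n - 2)*(n - 1)^2*(n + 4)*(n + 1)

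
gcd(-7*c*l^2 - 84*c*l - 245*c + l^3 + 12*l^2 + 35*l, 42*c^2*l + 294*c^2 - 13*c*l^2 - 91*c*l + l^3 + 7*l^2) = 7*c*l + 49*c - l^2 - 7*l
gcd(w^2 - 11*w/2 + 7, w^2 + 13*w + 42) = 1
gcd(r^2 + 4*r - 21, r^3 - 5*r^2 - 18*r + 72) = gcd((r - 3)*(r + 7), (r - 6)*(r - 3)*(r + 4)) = r - 3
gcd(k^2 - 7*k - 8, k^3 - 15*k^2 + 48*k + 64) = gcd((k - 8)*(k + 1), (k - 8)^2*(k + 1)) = k^2 - 7*k - 8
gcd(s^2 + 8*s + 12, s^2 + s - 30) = s + 6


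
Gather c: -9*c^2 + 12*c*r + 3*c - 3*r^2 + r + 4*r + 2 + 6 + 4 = -9*c^2 + c*(12*r + 3) - 3*r^2 + 5*r + 12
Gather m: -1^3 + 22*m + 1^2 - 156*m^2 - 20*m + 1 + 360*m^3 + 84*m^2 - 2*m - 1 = 360*m^3 - 72*m^2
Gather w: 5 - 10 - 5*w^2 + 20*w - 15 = -5*w^2 + 20*w - 20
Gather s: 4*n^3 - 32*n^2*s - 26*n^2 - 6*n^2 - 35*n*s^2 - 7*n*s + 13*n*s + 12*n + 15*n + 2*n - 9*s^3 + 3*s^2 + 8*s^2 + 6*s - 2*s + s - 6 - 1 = 4*n^3 - 32*n^2 + 29*n - 9*s^3 + s^2*(11 - 35*n) + s*(-32*n^2 + 6*n + 5) - 7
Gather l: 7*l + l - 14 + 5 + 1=8*l - 8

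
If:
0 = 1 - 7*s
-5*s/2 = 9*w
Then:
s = 1/7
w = -5/126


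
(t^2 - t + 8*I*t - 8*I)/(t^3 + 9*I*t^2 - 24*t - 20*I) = (t^2 - t + 8*I*t - 8*I)/(t^3 + 9*I*t^2 - 24*t - 20*I)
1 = 1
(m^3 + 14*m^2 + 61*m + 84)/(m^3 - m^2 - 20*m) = (m^2 + 10*m + 21)/(m*(m - 5))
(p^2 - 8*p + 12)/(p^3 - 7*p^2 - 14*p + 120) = (p - 2)/(p^2 - p - 20)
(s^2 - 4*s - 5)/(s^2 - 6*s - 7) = (s - 5)/(s - 7)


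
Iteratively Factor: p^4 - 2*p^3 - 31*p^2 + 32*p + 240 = (p - 5)*(p^3 + 3*p^2 - 16*p - 48) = (p - 5)*(p + 4)*(p^2 - p - 12) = (p - 5)*(p - 4)*(p + 4)*(p + 3)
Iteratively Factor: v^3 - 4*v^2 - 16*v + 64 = (v - 4)*(v^2 - 16) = (v - 4)^2*(v + 4)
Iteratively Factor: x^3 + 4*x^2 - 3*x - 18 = (x - 2)*(x^2 + 6*x + 9) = (x - 2)*(x + 3)*(x + 3)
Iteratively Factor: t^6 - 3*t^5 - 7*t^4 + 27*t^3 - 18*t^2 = (t - 2)*(t^5 - t^4 - 9*t^3 + 9*t^2) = t*(t - 2)*(t^4 - t^3 - 9*t^2 + 9*t) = t*(t - 3)*(t - 2)*(t^3 + 2*t^2 - 3*t) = t*(t - 3)*(t - 2)*(t - 1)*(t^2 + 3*t) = t^2*(t - 3)*(t - 2)*(t - 1)*(t + 3)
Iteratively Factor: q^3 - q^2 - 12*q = (q - 4)*(q^2 + 3*q) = (q - 4)*(q + 3)*(q)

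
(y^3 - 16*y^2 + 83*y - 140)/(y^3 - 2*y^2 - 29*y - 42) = (y^2 - 9*y + 20)/(y^2 + 5*y + 6)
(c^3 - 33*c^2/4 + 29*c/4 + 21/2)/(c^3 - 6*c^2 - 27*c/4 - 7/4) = (4*c^2 - 5*c - 6)/(4*c^2 + 4*c + 1)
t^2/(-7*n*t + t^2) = t/(-7*n + t)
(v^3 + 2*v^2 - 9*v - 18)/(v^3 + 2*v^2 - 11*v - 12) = (v^2 + 5*v + 6)/(v^2 + 5*v + 4)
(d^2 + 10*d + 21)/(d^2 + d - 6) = (d + 7)/(d - 2)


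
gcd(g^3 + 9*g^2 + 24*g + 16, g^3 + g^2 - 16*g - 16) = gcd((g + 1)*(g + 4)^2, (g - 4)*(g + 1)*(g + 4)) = g^2 + 5*g + 4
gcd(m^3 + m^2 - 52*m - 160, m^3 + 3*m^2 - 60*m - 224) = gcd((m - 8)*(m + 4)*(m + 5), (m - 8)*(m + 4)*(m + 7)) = m^2 - 4*m - 32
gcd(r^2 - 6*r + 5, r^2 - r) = r - 1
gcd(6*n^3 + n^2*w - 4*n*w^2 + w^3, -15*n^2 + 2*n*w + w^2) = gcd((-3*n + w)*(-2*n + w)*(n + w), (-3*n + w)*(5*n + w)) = -3*n + w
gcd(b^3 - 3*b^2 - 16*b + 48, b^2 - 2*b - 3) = b - 3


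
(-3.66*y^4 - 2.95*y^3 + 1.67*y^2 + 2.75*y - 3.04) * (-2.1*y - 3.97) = 7.686*y^5 + 20.7252*y^4 + 8.2045*y^3 - 12.4049*y^2 - 4.5335*y + 12.0688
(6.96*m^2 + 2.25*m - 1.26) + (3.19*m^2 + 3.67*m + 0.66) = 10.15*m^2 + 5.92*m - 0.6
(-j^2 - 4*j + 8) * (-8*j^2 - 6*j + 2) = 8*j^4 + 38*j^3 - 42*j^2 - 56*j + 16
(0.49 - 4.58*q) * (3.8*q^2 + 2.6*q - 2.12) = -17.404*q^3 - 10.046*q^2 + 10.9836*q - 1.0388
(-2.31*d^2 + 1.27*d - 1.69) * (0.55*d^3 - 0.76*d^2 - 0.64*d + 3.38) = -1.2705*d^5 + 2.4541*d^4 - 0.4163*d^3 - 7.3362*d^2 + 5.3742*d - 5.7122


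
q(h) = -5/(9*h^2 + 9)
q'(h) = 90*h/(9*h^2 + 9)^2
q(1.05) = -0.26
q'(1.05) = 0.26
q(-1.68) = -0.15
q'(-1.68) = -0.13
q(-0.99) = -0.28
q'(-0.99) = -0.28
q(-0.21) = -0.53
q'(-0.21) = -0.21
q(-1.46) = -0.18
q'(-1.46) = -0.17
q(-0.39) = -0.48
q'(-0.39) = -0.33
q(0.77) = -0.35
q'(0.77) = 0.34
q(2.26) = -0.09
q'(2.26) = 0.07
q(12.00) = 0.00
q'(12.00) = 0.00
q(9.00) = -0.00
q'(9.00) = 0.00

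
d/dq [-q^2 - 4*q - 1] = -2*q - 4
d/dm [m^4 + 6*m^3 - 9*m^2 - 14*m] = 4*m^3 + 18*m^2 - 18*m - 14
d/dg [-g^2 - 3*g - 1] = -2*g - 3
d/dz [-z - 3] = -1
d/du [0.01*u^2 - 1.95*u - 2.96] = 0.02*u - 1.95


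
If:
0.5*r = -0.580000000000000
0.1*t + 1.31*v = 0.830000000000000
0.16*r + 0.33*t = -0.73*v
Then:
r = -1.16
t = -1.01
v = 0.71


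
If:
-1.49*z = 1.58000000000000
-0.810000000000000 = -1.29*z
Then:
No Solution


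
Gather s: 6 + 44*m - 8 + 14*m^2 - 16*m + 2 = 14*m^2 + 28*m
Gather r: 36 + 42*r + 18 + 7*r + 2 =49*r + 56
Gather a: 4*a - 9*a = -5*a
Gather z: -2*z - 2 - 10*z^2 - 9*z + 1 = -10*z^2 - 11*z - 1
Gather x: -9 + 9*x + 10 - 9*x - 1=0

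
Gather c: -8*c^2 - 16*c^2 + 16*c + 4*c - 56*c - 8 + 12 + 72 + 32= -24*c^2 - 36*c + 108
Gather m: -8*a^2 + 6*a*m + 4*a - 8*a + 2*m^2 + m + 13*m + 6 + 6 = -8*a^2 - 4*a + 2*m^2 + m*(6*a + 14) + 12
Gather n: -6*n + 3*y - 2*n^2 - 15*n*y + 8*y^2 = -2*n^2 + n*(-15*y - 6) + 8*y^2 + 3*y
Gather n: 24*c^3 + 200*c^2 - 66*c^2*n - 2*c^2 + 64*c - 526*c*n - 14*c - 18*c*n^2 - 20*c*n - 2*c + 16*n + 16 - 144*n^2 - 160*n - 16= 24*c^3 + 198*c^2 + 48*c + n^2*(-18*c - 144) + n*(-66*c^2 - 546*c - 144)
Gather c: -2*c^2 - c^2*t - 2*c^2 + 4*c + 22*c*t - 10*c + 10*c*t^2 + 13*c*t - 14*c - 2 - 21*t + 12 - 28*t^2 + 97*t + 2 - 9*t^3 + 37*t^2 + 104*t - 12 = c^2*(-t - 4) + c*(10*t^2 + 35*t - 20) - 9*t^3 + 9*t^2 + 180*t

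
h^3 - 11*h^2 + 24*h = h*(h - 8)*(h - 3)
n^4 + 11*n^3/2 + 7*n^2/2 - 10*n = n*(n - 1)*(n + 5/2)*(n + 4)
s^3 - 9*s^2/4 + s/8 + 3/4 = (s - 2)*(s - 3/4)*(s + 1/2)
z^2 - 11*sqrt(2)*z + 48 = (z - 8*sqrt(2))*(z - 3*sqrt(2))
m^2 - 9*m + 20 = (m - 5)*(m - 4)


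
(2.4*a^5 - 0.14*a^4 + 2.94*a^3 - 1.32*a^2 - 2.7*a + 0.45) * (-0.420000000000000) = -1.008*a^5 + 0.0588*a^4 - 1.2348*a^3 + 0.5544*a^2 + 1.134*a - 0.189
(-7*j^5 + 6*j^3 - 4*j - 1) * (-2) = 14*j^5 - 12*j^3 + 8*j + 2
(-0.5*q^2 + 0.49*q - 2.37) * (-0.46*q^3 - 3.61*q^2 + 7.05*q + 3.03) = 0.23*q^5 + 1.5796*q^4 - 4.2037*q^3 + 10.4952*q^2 - 15.2238*q - 7.1811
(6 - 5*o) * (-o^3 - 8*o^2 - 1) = 5*o^4 + 34*o^3 - 48*o^2 + 5*o - 6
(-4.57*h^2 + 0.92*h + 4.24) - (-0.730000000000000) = -4.57*h^2 + 0.92*h + 4.97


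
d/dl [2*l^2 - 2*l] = 4*l - 2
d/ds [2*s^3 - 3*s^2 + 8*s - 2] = 6*s^2 - 6*s + 8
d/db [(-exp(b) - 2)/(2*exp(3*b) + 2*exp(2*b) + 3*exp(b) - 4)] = ((exp(b) + 2)*(6*exp(2*b) + 4*exp(b) + 3) - 2*exp(3*b) - 2*exp(2*b) - 3*exp(b) + 4)*exp(b)/(2*exp(3*b) + 2*exp(2*b) + 3*exp(b) - 4)^2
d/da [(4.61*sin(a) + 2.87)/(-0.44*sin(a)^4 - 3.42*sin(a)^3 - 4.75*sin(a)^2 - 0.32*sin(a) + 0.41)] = (6.0852*sin(a)^4 + 36.5836*sin(a)^3 + 51.3437*sin(a)^2 + 27.265*sin(a) + 2.8085)*cos(a)/(0.1936*sin(a)^8 + 3.0096*sin(a)^7 + 15.8764*sin(a)^6 + 32.7716*sin(a)^5 + 24.3905*sin(a)^4 + 0.2356*sin(a)^3 - 3.7926*sin(a)^2 - 0.2624*sin(a) + 0.1681)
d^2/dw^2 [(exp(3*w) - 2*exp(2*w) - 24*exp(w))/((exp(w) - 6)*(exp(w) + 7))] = (exp(3*w) + 21*exp(2*w) + 168*exp(w) + 196)*exp(w)/(exp(3*w) + 21*exp(2*w) + 147*exp(w) + 343)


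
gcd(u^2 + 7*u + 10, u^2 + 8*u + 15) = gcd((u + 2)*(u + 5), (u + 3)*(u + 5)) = u + 5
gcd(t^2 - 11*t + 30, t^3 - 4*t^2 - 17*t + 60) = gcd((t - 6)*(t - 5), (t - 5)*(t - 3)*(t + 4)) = t - 5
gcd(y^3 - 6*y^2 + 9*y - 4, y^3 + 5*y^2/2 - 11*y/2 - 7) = 1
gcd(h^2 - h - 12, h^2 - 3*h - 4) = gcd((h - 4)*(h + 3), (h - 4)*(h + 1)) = h - 4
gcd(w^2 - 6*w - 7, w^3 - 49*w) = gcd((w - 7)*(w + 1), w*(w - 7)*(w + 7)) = w - 7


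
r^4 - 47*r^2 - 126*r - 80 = (r - 8)*(r + 1)*(r + 2)*(r + 5)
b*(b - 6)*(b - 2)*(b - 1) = b^4 - 9*b^3 + 20*b^2 - 12*b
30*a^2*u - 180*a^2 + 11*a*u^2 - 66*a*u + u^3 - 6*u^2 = (5*a + u)*(6*a + u)*(u - 6)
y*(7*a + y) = 7*a*y + y^2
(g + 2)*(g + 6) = g^2 + 8*g + 12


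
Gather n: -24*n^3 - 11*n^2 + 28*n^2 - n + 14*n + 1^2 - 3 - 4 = -24*n^3 + 17*n^2 + 13*n - 6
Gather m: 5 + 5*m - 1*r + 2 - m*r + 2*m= m*(7 - r) - r + 7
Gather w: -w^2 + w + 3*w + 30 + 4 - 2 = -w^2 + 4*w + 32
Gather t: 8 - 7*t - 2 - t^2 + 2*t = -t^2 - 5*t + 6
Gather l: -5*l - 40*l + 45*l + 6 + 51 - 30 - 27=0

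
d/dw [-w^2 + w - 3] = 1 - 2*w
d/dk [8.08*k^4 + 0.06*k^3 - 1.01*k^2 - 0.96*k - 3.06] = 32.32*k^3 + 0.18*k^2 - 2.02*k - 0.96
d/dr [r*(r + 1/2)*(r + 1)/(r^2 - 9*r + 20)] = (r^4 - 18*r^3 + 46*r^2 + 60*r + 10)/(r^4 - 18*r^3 + 121*r^2 - 360*r + 400)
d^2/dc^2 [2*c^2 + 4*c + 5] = 4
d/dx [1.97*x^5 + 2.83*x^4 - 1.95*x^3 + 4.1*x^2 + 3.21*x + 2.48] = 9.85*x^4 + 11.32*x^3 - 5.85*x^2 + 8.2*x + 3.21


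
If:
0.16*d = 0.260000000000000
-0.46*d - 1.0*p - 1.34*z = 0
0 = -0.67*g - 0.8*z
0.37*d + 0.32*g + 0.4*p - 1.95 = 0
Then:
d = 1.62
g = 2.14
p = 1.66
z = -1.79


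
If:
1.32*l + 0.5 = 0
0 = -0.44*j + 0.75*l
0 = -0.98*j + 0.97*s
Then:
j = -0.65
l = -0.38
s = -0.65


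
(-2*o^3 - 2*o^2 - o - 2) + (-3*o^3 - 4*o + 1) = -5*o^3 - 2*o^2 - 5*o - 1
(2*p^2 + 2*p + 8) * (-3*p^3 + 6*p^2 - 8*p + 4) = -6*p^5 + 6*p^4 - 28*p^3 + 40*p^2 - 56*p + 32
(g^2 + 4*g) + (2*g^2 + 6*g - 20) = 3*g^2 + 10*g - 20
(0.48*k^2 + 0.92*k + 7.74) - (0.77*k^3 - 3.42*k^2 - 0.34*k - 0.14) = -0.77*k^3 + 3.9*k^2 + 1.26*k + 7.88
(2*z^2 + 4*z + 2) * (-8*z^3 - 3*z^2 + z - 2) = -16*z^5 - 38*z^4 - 26*z^3 - 6*z^2 - 6*z - 4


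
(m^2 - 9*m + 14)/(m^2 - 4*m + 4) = (m - 7)/(m - 2)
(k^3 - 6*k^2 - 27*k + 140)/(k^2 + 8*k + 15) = (k^2 - 11*k + 28)/(k + 3)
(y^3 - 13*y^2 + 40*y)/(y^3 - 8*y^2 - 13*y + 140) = y*(y - 8)/(y^2 - 3*y - 28)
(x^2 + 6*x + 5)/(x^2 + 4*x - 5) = (x + 1)/(x - 1)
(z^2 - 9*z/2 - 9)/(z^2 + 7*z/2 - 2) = (2*z^2 - 9*z - 18)/(2*z^2 + 7*z - 4)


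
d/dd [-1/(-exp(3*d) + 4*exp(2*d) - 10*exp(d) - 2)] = (-3*exp(2*d) + 8*exp(d) - 10)*exp(d)/(exp(3*d) - 4*exp(2*d) + 10*exp(d) + 2)^2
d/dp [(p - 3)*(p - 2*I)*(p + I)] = 3*p^2 - 2*p*(3 + I) + 2 + 3*I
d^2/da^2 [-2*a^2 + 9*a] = -4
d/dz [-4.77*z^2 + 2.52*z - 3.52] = 2.52 - 9.54*z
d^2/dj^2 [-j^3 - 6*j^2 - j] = -6*j - 12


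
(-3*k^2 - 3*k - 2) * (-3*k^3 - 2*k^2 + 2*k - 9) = 9*k^5 + 15*k^4 + 6*k^3 + 25*k^2 + 23*k + 18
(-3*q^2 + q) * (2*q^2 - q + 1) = -6*q^4 + 5*q^3 - 4*q^2 + q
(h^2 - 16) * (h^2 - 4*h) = h^4 - 4*h^3 - 16*h^2 + 64*h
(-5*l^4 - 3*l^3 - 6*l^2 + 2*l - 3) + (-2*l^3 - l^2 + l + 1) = -5*l^4 - 5*l^3 - 7*l^2 + 3*l - 2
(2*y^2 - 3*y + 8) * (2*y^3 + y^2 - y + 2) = 4*y^5 - 4*y^4 + 11*y^3 + 15*y^2 - 14*y + 16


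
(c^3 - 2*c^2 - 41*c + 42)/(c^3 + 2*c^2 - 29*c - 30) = (c^2 - 8*c + 7)/(c^2 - 4*c - 5)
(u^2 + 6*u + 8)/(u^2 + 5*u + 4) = (u + 2)/(u + 1)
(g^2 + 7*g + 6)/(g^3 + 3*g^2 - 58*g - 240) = (g + 1)/(g^2 - 3*g - 40)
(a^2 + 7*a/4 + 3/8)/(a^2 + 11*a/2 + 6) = (a + 1/4)/(a + 4)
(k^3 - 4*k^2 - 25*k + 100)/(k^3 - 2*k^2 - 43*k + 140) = (k + 5)/(k + 7)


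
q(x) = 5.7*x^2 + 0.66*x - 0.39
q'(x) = 11.4*x + 0.66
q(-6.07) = 205.62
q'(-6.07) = -68.54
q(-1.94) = 19.78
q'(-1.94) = -21.46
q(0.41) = 0.84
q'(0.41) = 5.33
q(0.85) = 4.29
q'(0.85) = 10.35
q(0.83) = 4.08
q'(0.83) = 10.12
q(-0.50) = 0.70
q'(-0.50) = -5.04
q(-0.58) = 1.14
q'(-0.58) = -5.95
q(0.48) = 1.24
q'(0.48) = 6.13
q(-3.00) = 48.93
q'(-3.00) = -33.54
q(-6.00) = 200.85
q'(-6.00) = -67.74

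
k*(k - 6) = k^2 - 6*k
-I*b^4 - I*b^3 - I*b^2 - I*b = b*(b - I)*(b + I)*(-I*b - I)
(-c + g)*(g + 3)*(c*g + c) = -c^2*g^2 - 4*c^2*g - 3*c^2 + c*g^3 + 4*c*g^2 + 3*c*g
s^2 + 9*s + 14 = (s + 2)*(s + 7)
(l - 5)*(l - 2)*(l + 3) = l^3 - 4*l^2 - 11*l + 30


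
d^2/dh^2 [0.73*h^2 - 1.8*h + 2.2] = 1.46000000000000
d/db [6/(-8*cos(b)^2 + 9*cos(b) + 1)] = 6*(9 - 16*cos(b))*sin(b)/(-8*cos(b)^2 + 9*cos(b) + 1)^2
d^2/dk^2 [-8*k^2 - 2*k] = -16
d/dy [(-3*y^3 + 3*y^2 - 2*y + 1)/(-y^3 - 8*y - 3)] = (3*y^4 + 44*y^3 + 6*y^2 - 18*y + 14)/(y^6 + 16*y^4 + 6*y^3 + 64*y^2 + 48*y + 9)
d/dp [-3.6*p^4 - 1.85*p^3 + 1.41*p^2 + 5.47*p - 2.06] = -14.4*p^3 - 5.55*p^2 + 2.82*p + 5.47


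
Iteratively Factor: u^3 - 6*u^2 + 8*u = (u)*(u^2 - 6*u + 8) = u*(u - 2)*(u - 4)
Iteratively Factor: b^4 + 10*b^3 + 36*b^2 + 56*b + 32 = (b + 4)*(b^3 + 6*b^2 + 12*b + 8) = (b + 2)*(b + 4)*(b^2 + 4*b + 4) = (b + 2)^2*(b + 4)*(b + 2)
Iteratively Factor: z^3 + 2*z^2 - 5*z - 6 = (z + 1)*(z^2 + z - 6) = (z + 1)*(z + 3)*(z - 2)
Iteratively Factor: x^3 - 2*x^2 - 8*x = (x + 2)*(x^2 - 4*x) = (x - 4)*(x + 2)*(x)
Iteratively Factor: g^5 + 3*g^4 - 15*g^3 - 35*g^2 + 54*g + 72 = (g + 4)*(g^4 - g^3 - 11*g^2 + 9*g + 18) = (g + 3)*(g + 4)*(g^3 - 4*g^2 + g + 6) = (g + 1)*(g + 3)*(g + 4)*(g^2 - 5*g + 6) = (g - 3)*(g + 1)*(g + 3)*(g + 4)*(g - 2)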